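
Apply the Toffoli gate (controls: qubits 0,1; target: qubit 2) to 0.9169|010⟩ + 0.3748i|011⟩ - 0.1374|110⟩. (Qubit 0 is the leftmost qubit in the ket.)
0.9169|010⟩ + 0.3748i|011⟩ - 0.1374|111⟩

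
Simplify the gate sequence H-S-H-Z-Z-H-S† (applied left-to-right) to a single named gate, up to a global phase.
H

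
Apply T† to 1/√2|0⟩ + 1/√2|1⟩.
1/√2|0⟩ + (1/2 - (1/2)i)|1⟩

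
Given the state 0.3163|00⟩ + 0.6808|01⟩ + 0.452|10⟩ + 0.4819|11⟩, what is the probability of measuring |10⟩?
0.2043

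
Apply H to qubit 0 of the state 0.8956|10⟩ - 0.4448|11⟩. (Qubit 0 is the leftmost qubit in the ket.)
0.6333|00⟩ - 0.3145|01⟩ - 0.6333|10⟩ + 0.3145|11⟩

H on qubit 0 mixes each pair of kets that differ only in qubit 0: amplitudes (a, b) of (|…0…⟩, |…1…⟩) become ((a + b)/√2, (a − b)/√2). Kets absent from the input have amplitude 0.
(|00⟩, |10⟩): (a, b) = (0, 0.8956) → (0.6333, -0.6333)
(|01⟩, |11⟩): (a, b) = (0, -0.4448) → (-0.3145, 0.3145)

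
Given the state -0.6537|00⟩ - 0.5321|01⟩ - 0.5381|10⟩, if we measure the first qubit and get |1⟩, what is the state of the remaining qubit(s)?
-|0⟩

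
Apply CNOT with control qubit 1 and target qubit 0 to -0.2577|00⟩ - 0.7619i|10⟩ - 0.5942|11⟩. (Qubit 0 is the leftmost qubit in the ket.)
-0.2577|00⟩ - 0.5942|01⟩ - 0.7619i|10⟩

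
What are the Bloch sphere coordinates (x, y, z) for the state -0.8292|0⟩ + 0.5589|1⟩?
(-0.9269, 0, 0.3752)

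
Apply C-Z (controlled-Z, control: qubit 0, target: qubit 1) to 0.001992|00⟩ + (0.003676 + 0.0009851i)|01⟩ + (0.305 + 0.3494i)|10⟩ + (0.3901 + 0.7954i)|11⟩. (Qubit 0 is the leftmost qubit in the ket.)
0.001992|00⟩ + (0.003676 + 0.0009851i)|01⟩ + (0.305 + 0.3494i)|10⟩ + (-0.3901 - 0.7954i)|11⟩

C-Z leaves the control-|0⟩ kets |00⟩, |01⟩ unchanged and applies Z to qubit 1 on the control-|1⟩ pair (|10⟩, |11⟩).
Z = [[1, 0], [0, -1]].
With a = amp(|10⟩) = (0.305 + 0.3494i) and b = amp(|11⟩) = (0.3901 + 0.7954i):
new amp(|10⟩) = (1)·a = (0.305 + 0.3494i)
new amp(|11⟩) = (-1)·b = (-0.3901 - 0.7954i)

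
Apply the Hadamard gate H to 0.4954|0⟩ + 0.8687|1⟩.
0.9646|0⟩ - 0.264|1⟩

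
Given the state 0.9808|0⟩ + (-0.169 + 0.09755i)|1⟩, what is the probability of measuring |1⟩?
0.03808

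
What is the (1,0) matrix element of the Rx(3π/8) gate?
-0.5556i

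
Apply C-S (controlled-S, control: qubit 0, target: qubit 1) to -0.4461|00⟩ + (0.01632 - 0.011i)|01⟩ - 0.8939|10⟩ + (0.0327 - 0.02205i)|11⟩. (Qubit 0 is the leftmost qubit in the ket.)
-0.4461|00⟩ + (0.01632 - 0.011i)|01⟩ - 0.8939|10⟩ + (0.02205 + 0.0327i)|11⟩

C-S leaves the control-|0⟩ kets |00⟩, |01⟩ unchanged and applies S to qubit 1 on the control-|1⟩ pair (|10⟩, |11⟩).
S = [[1, 0], [0, i]].
With a = amp(|10⟩) = -0.8939 and b = amp(|11⟩) = (0.0327 - 0.02205i):
new amp(|10⟩) = (1)·a = -0.8939
new amp(|11⟩) = (i)·b = (0.02205 + 0.0327i)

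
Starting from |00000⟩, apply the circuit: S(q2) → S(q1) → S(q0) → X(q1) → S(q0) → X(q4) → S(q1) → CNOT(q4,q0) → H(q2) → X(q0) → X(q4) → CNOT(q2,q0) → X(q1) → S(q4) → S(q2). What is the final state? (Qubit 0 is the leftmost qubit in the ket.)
(1/√2)i|00000⟩ - 1/√2|10100⟩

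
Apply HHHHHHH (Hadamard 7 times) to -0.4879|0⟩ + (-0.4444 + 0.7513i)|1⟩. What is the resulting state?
(-0.6592 + 0.5312i)|0⟩ + (-0.03076 - 0.5312i)|1⟩

H² = I, so H^7 = H: a single Hadamard. With (a, b) = (-0.4879, (-0.4444 + 0.7513i)), H gives ((a + b)/√2, (a − b)/√2) = ((-0.6592 + 0.5312i), (-0.03076 - 0.5312i)).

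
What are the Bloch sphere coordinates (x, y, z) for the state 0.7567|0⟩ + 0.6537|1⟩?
(0.9893, 0, 0.1453)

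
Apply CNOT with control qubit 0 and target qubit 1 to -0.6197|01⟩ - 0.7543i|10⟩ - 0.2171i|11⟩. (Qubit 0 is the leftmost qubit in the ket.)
-0.6197|01⟩ - 0.2171i|10⟩ - 0.7543i|11⟩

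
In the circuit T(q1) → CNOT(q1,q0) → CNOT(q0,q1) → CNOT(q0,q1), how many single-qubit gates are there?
1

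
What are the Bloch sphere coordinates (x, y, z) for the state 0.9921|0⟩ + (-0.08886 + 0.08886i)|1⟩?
(-0.1763, 0.1763, 0.9685)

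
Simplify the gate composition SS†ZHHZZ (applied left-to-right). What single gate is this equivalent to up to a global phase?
Z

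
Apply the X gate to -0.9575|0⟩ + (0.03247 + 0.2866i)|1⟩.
(0.03247 + 0.2866i)|0⟩ - 0.9575|1⟩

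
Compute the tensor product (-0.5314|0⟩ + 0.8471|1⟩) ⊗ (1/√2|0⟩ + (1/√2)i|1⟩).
-0.3758|00⟩ - 0.3758i|01⟩ + 0.599|10⟩ + 0.599i|11⟩

amp(|b₁b₂…⟩) = product of the factor amplitudes for bits b₁, b₂, …; only kets whose every factor amplitude is nonzero survive.
|00⟩: (-0.5314)(1/√2) = -0.3758
|01⟩: (-0.5314)((1/√2)i) = -0.3758i
|10⟩: (0.8471)(1/√2) = 0.599
|11⟩: (0.8471)((1/√2)i) = 0.599i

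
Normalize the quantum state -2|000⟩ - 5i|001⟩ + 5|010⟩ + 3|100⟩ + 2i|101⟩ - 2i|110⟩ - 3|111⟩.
-0.2236|000⟩ - 0.559i|001⟩ + 0.559|010⟩ + 0.3354|100⟩ + 0.2236i|101⟩ - 0.2236i|110⟩ - 0.3354|111⟩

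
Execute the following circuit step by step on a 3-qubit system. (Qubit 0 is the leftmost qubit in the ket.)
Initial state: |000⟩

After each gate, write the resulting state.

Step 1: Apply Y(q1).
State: i|010⟩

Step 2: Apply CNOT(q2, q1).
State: i|010⟩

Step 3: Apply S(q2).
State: i|010⟩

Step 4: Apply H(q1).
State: (1/√2)i|000⟩ - (1/√2)i|010⟩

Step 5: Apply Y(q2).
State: -1/√2|001⟩ + 1/√2|011⟩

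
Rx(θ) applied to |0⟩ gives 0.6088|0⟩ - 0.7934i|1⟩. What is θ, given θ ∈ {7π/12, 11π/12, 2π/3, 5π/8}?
7π/12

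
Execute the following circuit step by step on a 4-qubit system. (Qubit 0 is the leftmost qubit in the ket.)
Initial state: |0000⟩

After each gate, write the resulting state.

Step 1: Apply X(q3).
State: |0001⟩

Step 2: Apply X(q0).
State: |1001⟩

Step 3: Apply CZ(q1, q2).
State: |1001⟩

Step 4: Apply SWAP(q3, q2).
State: |1010⟩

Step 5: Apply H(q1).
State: 1/√2|1010⟩ + 1/√2|1110⟩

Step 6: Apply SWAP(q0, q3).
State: 1/√2|0011⟩ + 1/√2|0111⟩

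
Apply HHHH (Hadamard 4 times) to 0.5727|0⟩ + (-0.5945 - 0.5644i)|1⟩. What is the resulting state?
0.5727|0⟩ + (-0.5945 - 0.5644i)|1⟩

H² = I, so an even number of Hadamards cancels: H^4 = I and the state is unchanged.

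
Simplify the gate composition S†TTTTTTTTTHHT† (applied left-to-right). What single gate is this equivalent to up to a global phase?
S†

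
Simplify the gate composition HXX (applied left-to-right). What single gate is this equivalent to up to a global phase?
H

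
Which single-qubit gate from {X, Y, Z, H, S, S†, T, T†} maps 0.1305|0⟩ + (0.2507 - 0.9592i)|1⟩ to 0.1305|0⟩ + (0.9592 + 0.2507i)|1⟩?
S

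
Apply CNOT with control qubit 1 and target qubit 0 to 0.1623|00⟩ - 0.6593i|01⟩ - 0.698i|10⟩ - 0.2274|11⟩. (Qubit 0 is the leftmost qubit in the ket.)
0.1623|00⟩ - 0.2274|01⟩ - 0.698i|10⟩ - 0.6593i|11⟩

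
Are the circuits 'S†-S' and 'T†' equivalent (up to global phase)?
No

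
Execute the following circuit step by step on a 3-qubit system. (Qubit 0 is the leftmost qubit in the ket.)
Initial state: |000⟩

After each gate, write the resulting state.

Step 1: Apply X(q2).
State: |001⟩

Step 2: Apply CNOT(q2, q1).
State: |011⟩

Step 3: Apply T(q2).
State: (1/√2 + (1/√2)i)|011⟩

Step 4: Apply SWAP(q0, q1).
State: (1/√2 + (1/√2)i)|101⟩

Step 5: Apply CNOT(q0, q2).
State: (1/√2 + (1/√2)i)|100⟩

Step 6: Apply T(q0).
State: i|100⟩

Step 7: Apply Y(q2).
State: -|101⟩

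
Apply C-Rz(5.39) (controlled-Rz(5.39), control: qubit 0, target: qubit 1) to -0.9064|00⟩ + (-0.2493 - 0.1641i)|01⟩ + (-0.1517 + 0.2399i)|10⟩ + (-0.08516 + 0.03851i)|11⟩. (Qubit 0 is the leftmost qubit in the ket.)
-0.9064|00⟩ + (-0.2493 - 0.1641i)|01⟩ + (0.2404 - 0.1509i)|10⟩ + (0.06018 - 0.07151i)|11⟩

C-Rz(5.39) leaves the control-|0⟩ kets |00⟩, |01⟩ unchanged and applies Rz(5.39) to qubit 1 on the control-|1⟩ pair (|10⟩, |11⟩).
Rz(5.39) = [[e^(−iθ/2), 0], [0, e^(iθ/2)]] with e^(±iθ/2) = cos(θ/2) ± i·sin(θ/2); θ = 5.39, cos(θ/2) ≈ -0.901924, sin(θ/2) ≈ 0.431895.
With a = amp(|10⟩) = (-0.1517 + 0.2399i) and b = amp(|11⟩) = (-0.08516 + 0.03851i):
new amp(|10⟩) = (-0.901924 - 0.431895i)·a = (0.2404 - 0.1509i)
new amp(|11⟩) = (-0.901924 + 0.431895i)·b = (0.06018 - 0.07151i)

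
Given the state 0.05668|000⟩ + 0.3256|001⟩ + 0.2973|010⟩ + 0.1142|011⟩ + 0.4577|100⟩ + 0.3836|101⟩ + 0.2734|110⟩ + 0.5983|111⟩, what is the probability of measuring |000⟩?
0.003213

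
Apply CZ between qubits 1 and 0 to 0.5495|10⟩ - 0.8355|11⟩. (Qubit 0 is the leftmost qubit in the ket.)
0.5495|10⟩ + 0.8355|11⟩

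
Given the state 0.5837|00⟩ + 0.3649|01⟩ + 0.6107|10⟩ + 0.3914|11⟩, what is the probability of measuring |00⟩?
0.3407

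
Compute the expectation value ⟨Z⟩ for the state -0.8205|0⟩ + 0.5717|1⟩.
0.3464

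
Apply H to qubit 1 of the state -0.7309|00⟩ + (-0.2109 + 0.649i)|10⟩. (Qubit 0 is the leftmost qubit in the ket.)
-0.5168|00⟩ - 0.5168|01⟩ + (-0.1491 + 0.4589i)|10⟩ + (-0.1491 + 0.4589i)|11⟩

H on qubit 1 mixes each pair of kets that differ only in qubit 1: amplitudes (a, b) of (|…0…⟩, |…1…⟩) become ((a + b)/√2, (a − b)/√2). Kets absent from the input have amplitude 0.
(|00⟩, |01⟩): (a, b) = (-0.7309, 0) → (-0.5168, -0.5168)
(|10⟩, |11⟩): (a, b) = ((-0.2109 + 0.649i), 0) → ((-0.1491 + 0.4589i), (-0.1491 + 0.4589i))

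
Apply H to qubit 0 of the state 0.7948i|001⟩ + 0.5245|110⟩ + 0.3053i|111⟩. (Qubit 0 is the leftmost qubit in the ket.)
0.562i|001⟩ + 0.3709|010⟩ + 0.2159i|011⟩ + 0.562i|101⟩ - 0.3709|110⟩ - 0.2159i|111⟩

H on qubit 0 mixes each pair of kets that differ only in qubit 0: amplitudes (a, b) of (|…0…⟩, |…1…⟩) become ((a + b)/√2, (a − b)/√2). Kets absent from the input have amplitude 0.
(|001⟩, |101⟩): (a, b) = (0.7948i, 0) → (0.562i, 0.562i)
(|010⟩, |110⟩): (a, b) = (0, 0.5245) → (0.3709, -0.3709)
(|011⟩, |111⟩): (a, b) = (0, 0.3053i) → (0.2159i, -0.2159i)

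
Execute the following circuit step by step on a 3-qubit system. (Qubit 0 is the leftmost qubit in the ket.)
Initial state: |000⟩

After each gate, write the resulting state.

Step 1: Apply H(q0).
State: 1/√2|000⟩ + 1/√2|100⟩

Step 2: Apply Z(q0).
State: 1/√2|000⟩ - 1/√2|100⟩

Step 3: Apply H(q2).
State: 1/2|000⟩ + 1/2|001⟩ - 1/2|100⟩ - 1/2|101⟩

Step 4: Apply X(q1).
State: 1/2|010⟩ + 1/2|011⟩ - 1/2|110⟩ - 1/2|111⟩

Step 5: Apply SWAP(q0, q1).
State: 1/2|100⟩ + 1/2|101⟩ - 1/2|110⟩ - 1/2|111⟩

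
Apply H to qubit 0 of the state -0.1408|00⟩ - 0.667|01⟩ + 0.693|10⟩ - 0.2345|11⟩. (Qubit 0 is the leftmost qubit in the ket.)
0.3905|00⟩ - 0.6375|01⟩ - 0.5896|10⟩ - 0.3058|11⟩

H on qubit 0 mixes each pair of kets that differ only in qubit 0: amplitudes (a, b) of (|…0…⟩, |…1…⟩) become ((a + b)/√2, (a − b)/√2). Kets absent from the input have amplitude 0.
(|00⟩, |10⟩): (a, b) = (-0.1408, 0.693) → (0.3905, -0.5896)
(|01⟩, |11⟩): (a, b) = (-0.667, -0.2345) → (-0.6375, -0.3058)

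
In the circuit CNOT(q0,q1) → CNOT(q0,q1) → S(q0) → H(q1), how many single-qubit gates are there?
2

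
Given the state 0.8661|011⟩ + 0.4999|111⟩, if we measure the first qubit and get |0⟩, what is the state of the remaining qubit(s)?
|11⟩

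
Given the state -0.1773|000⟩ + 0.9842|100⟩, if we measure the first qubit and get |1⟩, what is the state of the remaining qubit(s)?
|00⟩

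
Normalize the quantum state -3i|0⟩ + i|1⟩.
-0.9487i|0⟩ + 0.3162i|1⟩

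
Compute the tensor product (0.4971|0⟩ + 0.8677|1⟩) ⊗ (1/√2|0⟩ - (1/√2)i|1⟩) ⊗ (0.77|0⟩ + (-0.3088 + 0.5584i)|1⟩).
0.2707|000⟩ + (-0.1085 + 0.1963i)|001⟩ - 0.2707i|010⟩ + (0.1963 + 0.1085i)|011⟩ + 0.4724|100⟩ + (-0.1895 + 0.3426i)|101⟩ - 0.4724i|110⟩ + (0.3426 + 0.1895i)|111⟩

amp(|b₁b₂…⟩) = product of the factor amplitudes for bits b₁, b₂, …; only kets whose every factor amplitude is nonzero survive.
|000⟩: (0.4971)(1/√2)(0.77) = 0.2707
|001⟩: (0.4971)(1/√2)(-0.3088 + 0.5584i) = (-0.1085 + 0.1963i)
|010⟩: (0.4971)(-(1/√2)i)(0.77) = -0.2707i
|011⟩: (0.4971)(-(1/√2)i)(-0.3088 + 0.5584i) = (0.1963 + 0.1085i)
|100⟩: (0.8677)(1/√2)(0.77) = 0.4724
|101⟩: (0.8677)(1/√2)(-0.3088 + 0.5584i) = (-0.1895 + 0.3426i)
|110⟩: (0.8677)(-(1/√2)i)(0.77) = -0.4724i
|111⟩: (0.8677)(-(1/√2)i)(-0.3088 + 0.5584i) = (0.3426 + 0.1895i)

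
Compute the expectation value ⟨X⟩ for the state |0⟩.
0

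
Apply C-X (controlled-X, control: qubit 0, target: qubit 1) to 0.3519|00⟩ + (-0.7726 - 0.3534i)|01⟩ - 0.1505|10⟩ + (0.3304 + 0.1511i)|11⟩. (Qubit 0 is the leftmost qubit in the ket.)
0.3519|00⟩ + (-0.7726 - 0.3534i)|01⟩ + (0.3304 + 0.1511i)|10⟩ - 0.1505|11⟩

C-X leaves the control-|0⟩ kets |00⟩, |01⟩ unchanged and applies X to qubit 1 on the control-|1⟩ pair (|10⟩, |11⟩).
X = [[0, 1], [1, 0]].
With a = amp(|10⟩) = -0.1505 and b = amp(|11⟩) = (0.3304 + 0.1511i):
new amp(|10⟩) = (1)·b = (0.3304 + 0.1511i)
new amp(|11⟩) = (1)·a = -0.1505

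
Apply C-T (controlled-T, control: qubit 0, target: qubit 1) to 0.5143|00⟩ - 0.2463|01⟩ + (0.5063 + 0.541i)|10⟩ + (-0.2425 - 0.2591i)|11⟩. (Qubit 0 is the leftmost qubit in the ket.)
0.5143|00⟩ - 0.2463|01⟩ + (0.5063 + 0.541i)|10⟩ + (0.01174 - 0.3547i)|11⟩

C-T leaves the control-|0⟩ kets |00⟩, |01⟩ unchanged and applies T to qubit 1 on the control-|1⟩ pair (|10⟩, |11⟩).
T = [[1, 0], [0, (1/√2 + (1/√2)i)]].
With a = amp(|10⟩) = (0.5063 + 0.541i) and b = amp(|11⟩) = (-0.2425 - 0.2591i):
new amp(|10⟩) = (1)·a = (0.5063 + 0.541i)
new amp(|11⟩) = (1/√2 + (1/√2)i)·b = (0.01174 - 0.3547i)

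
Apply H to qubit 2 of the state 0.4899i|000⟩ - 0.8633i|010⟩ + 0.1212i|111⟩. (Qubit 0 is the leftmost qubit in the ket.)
0.3464i|000⟩ + 0.3464i|001⟩ - 0.6104i|010⟩ - 0.6104i|011⟩ + 0.0857i|110⟩ - 0.0857i|111⟩

H on qubit 2 mixes each pair of kets that differ only in qubit 2: amplitudes (a, b) of (|…0…⟩, |…1…⟩) become ((a + b)/√2, (a − b)/√2). Kets absent from the input have amplitude 0.
(|000⟩, |001⟩): (a, b) = (0.4899i, 0) → (0.3464i, 0.3464i)
(|010⟩, |011⟩): (a, b) = (-0.8633i, 0) → (-0.6104i, -0.6104i)
(|110⟩, |111⟩): (a, b) = (0, 0.1212i) → (0.0857i, -0.0857i)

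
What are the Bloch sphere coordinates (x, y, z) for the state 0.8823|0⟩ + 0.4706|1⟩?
(0.8304, 0, 0.557)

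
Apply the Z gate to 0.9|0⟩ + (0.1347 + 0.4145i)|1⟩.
0.9|0⟩ + (-0.1347 - 0.4145i)|1⟩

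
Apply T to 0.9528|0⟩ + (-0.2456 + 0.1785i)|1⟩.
0.9528|0⟩ + (-0.2999 - 0.04745i)|1⟩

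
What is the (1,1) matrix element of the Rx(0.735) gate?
0.9332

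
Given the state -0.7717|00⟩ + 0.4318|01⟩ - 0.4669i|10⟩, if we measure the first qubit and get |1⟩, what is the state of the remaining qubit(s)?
-i|0⟩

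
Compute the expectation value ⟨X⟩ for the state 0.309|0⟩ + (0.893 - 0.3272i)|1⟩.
0.5519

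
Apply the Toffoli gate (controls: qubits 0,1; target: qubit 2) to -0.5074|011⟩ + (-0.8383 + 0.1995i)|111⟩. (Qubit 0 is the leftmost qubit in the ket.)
-0.5074|011⟩ + (-0.8383 + 0.1995i)|110⟩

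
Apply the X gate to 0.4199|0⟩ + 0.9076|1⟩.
0.9076|0⟩ + 0.4199|1⟩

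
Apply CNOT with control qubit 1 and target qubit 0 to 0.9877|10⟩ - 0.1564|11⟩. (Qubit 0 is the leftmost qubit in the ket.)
-0.1564|01⟩ + 0.9877|10⟩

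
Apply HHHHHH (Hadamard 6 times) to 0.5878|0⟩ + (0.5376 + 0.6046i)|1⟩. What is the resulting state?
0.5878|0⟩ + (0.5376 + 0.6046i)|1⟩

H² = I, so an even number of Hadamards cancels: H^6 = I and the state is unchanged.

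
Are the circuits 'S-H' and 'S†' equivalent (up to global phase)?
No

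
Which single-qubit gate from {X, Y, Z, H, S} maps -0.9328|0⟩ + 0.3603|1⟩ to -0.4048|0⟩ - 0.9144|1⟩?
H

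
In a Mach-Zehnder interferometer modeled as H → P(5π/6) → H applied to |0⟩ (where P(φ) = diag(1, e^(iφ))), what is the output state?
(0.06699 + 0.25i)|0⟩ + (0.933 - 0.25i)|1⟩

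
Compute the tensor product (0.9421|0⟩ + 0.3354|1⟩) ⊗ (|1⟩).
0.9421|01⟩ + 0.3354|11⟩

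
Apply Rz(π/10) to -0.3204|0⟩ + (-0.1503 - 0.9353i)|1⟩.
(-0.3165 + 0.05012i)|0⟩ + (-0.002136 - 0.9473i)|1⟩

Rz(π/10) = [[e^(−iθ/2), 0], [0, e^(iθ/2)]] with e^(±iθ/2) = cos(θ/2) ± i·sin(θ/2); θ = π/10, cos(θ/2) ≈ 0.987688, sin(θ/2) ≈ 0.156434.
With a = amp(|0⟩) = -0.3204 and b = amp(|1⟩) = (-0.1503 - 0.9353i):
new amp(|0⟩) = (0.987688 - 0.156434i)·a = (-0.3165 + 0.05012i)
new amp(|1⟩) = (0.987688 + 0.156434i)·b = (-0.002136 - 0.9473i)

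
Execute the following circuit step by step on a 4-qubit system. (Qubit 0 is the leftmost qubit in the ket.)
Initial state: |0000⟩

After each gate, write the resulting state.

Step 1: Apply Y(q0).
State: i|1000⟩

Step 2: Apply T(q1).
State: i|1000⟩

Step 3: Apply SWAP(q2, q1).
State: i|1000⟩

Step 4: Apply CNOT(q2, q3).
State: i|1000⟩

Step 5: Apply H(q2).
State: (1/√2)i|1000⟩ + (1/√2)i|1010⟩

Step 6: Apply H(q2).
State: i|1000⟩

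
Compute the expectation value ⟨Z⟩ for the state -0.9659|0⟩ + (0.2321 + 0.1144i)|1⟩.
0.866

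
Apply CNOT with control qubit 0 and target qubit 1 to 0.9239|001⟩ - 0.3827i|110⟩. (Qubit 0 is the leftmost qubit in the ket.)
0.9239|001⟩ - 0.3827i|100⟩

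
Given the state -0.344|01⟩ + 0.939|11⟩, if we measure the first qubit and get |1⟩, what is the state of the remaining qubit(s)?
|1⟩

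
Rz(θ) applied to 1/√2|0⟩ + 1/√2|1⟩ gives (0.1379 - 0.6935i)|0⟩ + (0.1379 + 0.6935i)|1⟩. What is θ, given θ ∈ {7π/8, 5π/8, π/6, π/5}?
7π/8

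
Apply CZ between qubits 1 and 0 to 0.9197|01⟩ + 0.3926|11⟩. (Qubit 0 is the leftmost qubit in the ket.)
0.9197|01⟩ - 0.3926|11⟩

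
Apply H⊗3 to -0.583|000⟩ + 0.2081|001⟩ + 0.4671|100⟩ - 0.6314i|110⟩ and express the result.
(0.0326 - 0.2232i)|000⟩ + (-0.1146 - 0.2232i)|001⟩ + (0.0326 + 0.2232i)|010⟩ + (-0.1146 + 0.2232i)|011⟩ + (-0.2977 + 0.2232i)|100⟩ + (-0.4448 + 0.2232i)|101⟩ + (-0.2977 - 0.2232i)|110⟩ + (-0.4448 - 0.2232i)|111⟩

H⊗3 gives amp(|y⟩) = (1/2√2) Σ_x (−1)^(x·y) amp(|x⟩), where x·y is the number of positions in which both x and y have a 1.
|000⟩: (-0.583 + 0.2081 + 0.4671 - 0.6314i)/(2√2) = (0.0326 - 0.2232i)
|001⟩: (-0.583 - 0.2081 + 0.4671 - 0.6314i)/(2√2) = (-0.1146 - 0.2232i)
|010⟩: (-0.583 + 0.2081 + 0.4671 + 0.6314i)/(2√2) = (0.0326 + 0.2232i)
|011⟩: (-0.583 - 0.2081 + 0.4671 + 0.6314i)/(2√2) = (-0.1146 + 0.2232i)
|100⟩: (-0.583 + 0.2081 - 0.4671 + 0.6314i)/(2√2) = (-0.2977 + 0.2232i)
|101⟩: (-0.583 - 0.2081 - 0.4671 + 0.6314i)/(2√2) = (-0.4448 + 0.2232i)
|110⟩: (-0.583 + 0.2081 - 0.4671 - 0.6314i)/(2√2) = (-0.2977 - 0.2232i)
|111⟩: (-0.583 - 0.2081 - 0.4671 - 0.6314i)/(2√2) = (-0.4448 - 0.2232i)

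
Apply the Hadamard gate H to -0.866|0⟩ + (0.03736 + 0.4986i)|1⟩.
(-0.5859 + 0.3526i)|0⟩ + (-0.6388 - 0.3526i)|1⟩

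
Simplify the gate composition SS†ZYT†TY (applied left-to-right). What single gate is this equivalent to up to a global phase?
Z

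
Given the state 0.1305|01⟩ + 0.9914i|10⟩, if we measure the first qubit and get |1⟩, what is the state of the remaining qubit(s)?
i|0⟩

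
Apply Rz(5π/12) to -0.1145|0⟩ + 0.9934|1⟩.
(-0.09084 + 0.0697i)|0⟩ + (0.7881 + 0.6047i)|1⟩

Rz(5π/12) = [[e^(−iθ/2), 0], [0, e^(iθ/2)]] with e^(±iθ/2) = cos(θ/2) ± i·sin(θ/2); θ = 5π/12, cos(θ/2) ≈ 0.793353, sin(θ/2) ≈ 0.608761.
With a = amp(|0⟩) = -0.1145 and b = amp(|1⟩) = 0.9934:
new amp(|0⟩) = (0.793353 - 0.608761i)·a = (-0.09084 + 0.0697i)
new amp(|1⟩) = (0.793353 + 0.608761i)·b = (0.7881 + 0.6047i)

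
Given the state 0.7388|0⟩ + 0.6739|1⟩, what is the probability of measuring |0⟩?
0.5458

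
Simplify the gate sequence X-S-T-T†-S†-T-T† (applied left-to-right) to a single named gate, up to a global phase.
X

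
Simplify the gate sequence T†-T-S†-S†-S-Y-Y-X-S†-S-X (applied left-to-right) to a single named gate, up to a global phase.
S†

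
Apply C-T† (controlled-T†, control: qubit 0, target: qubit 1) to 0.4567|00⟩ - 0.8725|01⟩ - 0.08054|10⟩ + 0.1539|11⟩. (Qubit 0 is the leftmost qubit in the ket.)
0.4567|00⟩ - 0.8725|01⟩ - 0.08054|10⟩ + (0.1088 - 0.1088i)|11⟩

C-T† leaves the control-|0⟩ kets |00⟩, |01⟩ unchanged and applies T† to qubit 1 on the control-|1⟩ pair (|10⟩, |11⟩).
T† = [[1, 0], [0, (1/√2 - (1/√2)i)]].
With a = amp(|10⟩) = -0.08054 and b = amp(|11⟩) = 0.1539:
new amp(|10⟩) = (1)·a = -0.08054
new amp(|11⟩) = (1/√2 - (1/√2)i)·b = (0.1088 - 0.1088i)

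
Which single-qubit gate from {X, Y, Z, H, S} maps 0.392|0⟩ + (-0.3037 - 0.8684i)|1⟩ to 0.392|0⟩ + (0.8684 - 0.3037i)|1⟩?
S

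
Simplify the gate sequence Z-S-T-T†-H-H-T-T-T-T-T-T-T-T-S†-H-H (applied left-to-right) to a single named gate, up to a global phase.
Z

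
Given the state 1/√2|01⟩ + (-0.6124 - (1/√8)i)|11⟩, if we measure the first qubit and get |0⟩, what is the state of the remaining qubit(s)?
|1⟩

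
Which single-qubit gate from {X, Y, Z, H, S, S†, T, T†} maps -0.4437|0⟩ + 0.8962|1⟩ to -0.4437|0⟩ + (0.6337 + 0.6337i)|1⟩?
T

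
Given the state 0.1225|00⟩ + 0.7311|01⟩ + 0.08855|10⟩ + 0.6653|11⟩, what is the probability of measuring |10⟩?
0.007841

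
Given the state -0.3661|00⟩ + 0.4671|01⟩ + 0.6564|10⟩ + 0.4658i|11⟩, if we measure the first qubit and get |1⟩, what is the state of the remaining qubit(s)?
0.8155|0⟩ + 0.5787i|1⟩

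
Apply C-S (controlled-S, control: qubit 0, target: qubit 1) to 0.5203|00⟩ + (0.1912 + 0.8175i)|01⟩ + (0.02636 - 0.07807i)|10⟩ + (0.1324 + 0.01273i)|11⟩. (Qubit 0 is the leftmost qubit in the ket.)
0.5203|00⟩ + (0.1912 + 0.8175i)|01⟩ + (0.02636 - 0.07807i)|10⟩ + (-0.01273 + 0.1324i)|11⟩

C-S leaves the control-|0⟩ kets |00⟩, |01⟩ unchanged and applies S to qubit 1 on the control-|1⟩ pair (|10⟩, |11⟩).
S = [[1, 0], [0, i]].
With a = amp(|10⟩) = (0.02636 - 0.07807i) and b = amp(|11⟩) = (0.1324 + 0.01273i):
new amp(|10⟩) = (1)·a = (0.02636 - 0.07807i)
new amp(|11⟩) = (i)·b = (-0.01273 + 0.1324i)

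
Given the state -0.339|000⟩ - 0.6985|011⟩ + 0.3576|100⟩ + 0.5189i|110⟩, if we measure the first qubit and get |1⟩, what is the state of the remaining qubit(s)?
0.5675|00⟩ + 0.8234i|10⟩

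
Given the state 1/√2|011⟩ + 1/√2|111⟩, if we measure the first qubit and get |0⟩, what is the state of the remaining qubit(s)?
|11⟩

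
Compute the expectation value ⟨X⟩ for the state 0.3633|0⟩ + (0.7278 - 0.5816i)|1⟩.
0.5288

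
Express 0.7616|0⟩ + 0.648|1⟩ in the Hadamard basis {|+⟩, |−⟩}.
0.9967|+⟩ + 0.08033|−⟩

With |ψ⟩ = α|0⟩ + β|1⟩, the Hadamard-basis coefficients are ⟨+|ψ⟩ = (α + β)/√2 and ⟨−|ψ⟩ = (α − β)/√2.
Here α = 0.7616, β = 0.648: (α + β)/√2 = 0.9967, (α − β)/√2 = 0.08033.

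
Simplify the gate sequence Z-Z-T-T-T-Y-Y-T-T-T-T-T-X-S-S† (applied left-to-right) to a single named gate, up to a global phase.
X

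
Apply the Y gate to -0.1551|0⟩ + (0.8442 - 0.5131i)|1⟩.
(-0.5131 - 0.8442i)|0⟩ - 0.1551i|1⟩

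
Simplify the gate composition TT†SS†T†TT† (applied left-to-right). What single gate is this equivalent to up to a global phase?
T†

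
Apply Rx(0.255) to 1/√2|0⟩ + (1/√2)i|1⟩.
0.7913|0⟩ + 0.6115i|1⟩

Rx(0.255) = [[cos(θ/2), −i·sin(θ/2)], [−i·sin(θ/2), cos(θ/2)]]; θ = 0.255, cos(θ/2) ≈ 0.991883, sin(θ/2) ≈ 0.127155.
With a = amp(|0⟩) = 1/√2 and b = amp(|1⟩) = (1/√2)i:
new amp(|0⟩) = (0.991883)·a + (-0.127155i)·b = 0.7913
new amp(|1⟩) = (-0.127155i)·a + (0.991883)·b = 0.6115i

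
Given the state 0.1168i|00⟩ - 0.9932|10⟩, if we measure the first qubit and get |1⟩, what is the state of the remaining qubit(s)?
-|0⟩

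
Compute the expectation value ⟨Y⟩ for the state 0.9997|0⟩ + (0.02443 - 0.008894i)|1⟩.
-0.01778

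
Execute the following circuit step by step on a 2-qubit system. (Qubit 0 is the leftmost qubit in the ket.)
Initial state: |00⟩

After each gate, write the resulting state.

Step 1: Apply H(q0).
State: 1/√2|00⟩ + 1/√2|10⟩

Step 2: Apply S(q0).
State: 1/√2|00⟩ + (1/√2)i|10⟩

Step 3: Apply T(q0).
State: 1/√2|00⟩ + (-1/2 + (1/2)i)|10⟩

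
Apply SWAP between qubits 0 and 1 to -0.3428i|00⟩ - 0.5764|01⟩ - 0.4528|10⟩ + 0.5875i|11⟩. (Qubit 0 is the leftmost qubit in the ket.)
-0.3428i|00⟩ - 0.4528|01⟩ - 0.5764|10⟩ + 0.5875i|11⟩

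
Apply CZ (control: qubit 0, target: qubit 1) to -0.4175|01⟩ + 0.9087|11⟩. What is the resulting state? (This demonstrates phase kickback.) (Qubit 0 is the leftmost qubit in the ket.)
-0.4175|01⟩ - 0.9087|11⟩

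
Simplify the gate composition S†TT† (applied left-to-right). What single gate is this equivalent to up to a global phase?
S†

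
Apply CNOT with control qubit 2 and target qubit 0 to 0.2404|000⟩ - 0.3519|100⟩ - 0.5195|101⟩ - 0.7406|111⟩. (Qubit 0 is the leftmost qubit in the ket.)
0.2404|000⟩ - 0.5195|001⟩ - 0.7406|011⟩ - 0.3519|100⟩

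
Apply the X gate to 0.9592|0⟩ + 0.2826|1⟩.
0.2826|0⟩ + 0.9592|1⟩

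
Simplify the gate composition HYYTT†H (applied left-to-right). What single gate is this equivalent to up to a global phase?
I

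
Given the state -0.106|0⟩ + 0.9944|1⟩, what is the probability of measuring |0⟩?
0.01124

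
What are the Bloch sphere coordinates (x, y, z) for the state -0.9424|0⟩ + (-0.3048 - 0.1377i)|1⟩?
(0.5745, 0.2595, 0.7763)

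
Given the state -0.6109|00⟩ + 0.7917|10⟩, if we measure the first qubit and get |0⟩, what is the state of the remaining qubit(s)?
-|0⟩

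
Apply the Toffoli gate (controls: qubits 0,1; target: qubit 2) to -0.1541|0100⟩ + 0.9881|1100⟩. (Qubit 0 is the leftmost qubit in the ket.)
-0.1541|0100⟩ + 0.9881|1110⟩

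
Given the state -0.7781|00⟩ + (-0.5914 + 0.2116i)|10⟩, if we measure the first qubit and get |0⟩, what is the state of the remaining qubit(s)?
-|0⟩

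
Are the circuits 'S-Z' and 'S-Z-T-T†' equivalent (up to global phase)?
Yes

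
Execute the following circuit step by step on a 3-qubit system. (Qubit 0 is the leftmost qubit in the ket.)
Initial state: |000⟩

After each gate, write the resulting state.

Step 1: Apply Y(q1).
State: i|010⟩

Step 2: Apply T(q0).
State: i|010⟩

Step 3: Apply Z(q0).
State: i|010⟩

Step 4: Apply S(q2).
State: i|010⟩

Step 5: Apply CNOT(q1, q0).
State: i|110⟩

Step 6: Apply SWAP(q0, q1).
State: i|110⟩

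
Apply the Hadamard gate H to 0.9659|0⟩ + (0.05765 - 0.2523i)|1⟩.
(0.7238 - 0.1784i)|0⟩ + (0.6422 + 0.1784i)|1⟩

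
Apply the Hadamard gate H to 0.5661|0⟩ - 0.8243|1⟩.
-0.1826|0⟩ + 0.9832|1⟩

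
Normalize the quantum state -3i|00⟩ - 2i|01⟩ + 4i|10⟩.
-0.5571i|00⟩ - 0.3714i|01⟩ + 0.7428i|10⟩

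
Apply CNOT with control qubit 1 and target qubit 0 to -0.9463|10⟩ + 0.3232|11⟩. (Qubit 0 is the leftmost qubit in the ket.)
0.3232|01⟩ - 0.9463|10⟩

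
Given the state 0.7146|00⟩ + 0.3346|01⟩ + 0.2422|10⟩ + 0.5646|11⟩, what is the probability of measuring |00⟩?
0.5107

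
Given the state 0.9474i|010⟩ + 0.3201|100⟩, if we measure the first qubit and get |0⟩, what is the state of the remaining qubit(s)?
i|10⟩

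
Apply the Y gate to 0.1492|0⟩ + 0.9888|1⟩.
-0.9888i|0⟩ + 0.1492i|1⟩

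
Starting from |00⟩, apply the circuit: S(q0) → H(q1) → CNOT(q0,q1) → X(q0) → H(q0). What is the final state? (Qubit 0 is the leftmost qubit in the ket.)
1/2|00⟩ + 1/2|01⟩ - 1/2|10⟩ - 1/2|11⟩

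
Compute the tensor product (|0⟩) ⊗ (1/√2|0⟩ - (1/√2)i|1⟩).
1/√2|00⟩ - (1/√2)i|01⟩

amp(|b₁b₂…⟩) = product of the factor amplitudes for bits b₁, b₂, …; only kets whose every factor amplitude is nonzero survive.
|00⟩: (1)(1/√2) = 1/√2
|01⟩: (1)(-(1/√2)i) = -(1/√2)i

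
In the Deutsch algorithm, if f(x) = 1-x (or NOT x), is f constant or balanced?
Balanced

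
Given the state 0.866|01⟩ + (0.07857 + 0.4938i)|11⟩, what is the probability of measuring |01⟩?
0.75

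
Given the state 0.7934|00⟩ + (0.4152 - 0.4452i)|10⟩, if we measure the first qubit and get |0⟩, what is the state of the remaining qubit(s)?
|0⟩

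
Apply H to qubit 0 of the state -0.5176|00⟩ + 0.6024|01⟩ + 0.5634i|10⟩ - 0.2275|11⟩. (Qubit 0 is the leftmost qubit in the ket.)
(-0.366 + 0.3984i)|00⟩ + 0.2651|01⟩ + (-0.366 - 0.3984i)|10⟩ + 0.5868|11⟩

H on qubit 0 mixes each pair of kets that differ only in qubit 0: amplitudes (a, b) of (|…0…⟩, |…1…⟩) become ((a + b)/√2, (a − b)/√2). Kets absent from the input have amplitude 0.
(|00⟩, |10⟩): (a, b) = (-0.5176, 0.5634i) → ((-0.366 + 0.3984i), (-0.366 - 0.3984i))
(|01⟩, |11⟩): (a, b) = (0.6024, -0.2275) → (0.2651, 0.5868)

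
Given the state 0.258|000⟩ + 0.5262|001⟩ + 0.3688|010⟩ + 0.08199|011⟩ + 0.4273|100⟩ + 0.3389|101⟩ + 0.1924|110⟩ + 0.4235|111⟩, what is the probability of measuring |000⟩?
0.06656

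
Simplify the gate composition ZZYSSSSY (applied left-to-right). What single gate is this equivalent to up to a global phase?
I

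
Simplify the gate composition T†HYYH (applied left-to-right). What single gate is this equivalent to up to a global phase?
T†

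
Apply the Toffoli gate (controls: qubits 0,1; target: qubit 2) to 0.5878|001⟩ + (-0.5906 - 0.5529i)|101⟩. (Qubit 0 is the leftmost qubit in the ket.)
0.5878|001⟩ + (-0.5906 - 0.5529i)|101⟩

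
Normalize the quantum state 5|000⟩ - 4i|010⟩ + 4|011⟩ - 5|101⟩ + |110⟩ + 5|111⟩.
0.4811|000⟩ - 0.3849i|010⟩ + 0.3849|011⟩ - 0.4811|101⟩ + 0.09623|110⟩ + 0.4811|111⟩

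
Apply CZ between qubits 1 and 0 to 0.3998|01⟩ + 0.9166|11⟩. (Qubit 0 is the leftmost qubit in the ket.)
0.3998|01⟩ - 0.9166|11⟩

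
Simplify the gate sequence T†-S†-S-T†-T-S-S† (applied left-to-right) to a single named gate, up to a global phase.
T†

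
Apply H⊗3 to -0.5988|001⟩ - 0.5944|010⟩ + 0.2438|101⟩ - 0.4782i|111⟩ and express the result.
(-0.3357 - 0.1691i)|000⟩ + (-0.08464 + 0.1691i)|001⟩ + (0.08464 + 0.1691i)|010⟩ + (0.3357 - 0.1691i)|011⟩ + (-0.5081 + 0.1691i)|100⟩ + (0.08775 - 0.1691i)|101⟩ + (-0.08775 - 0.1691i)|110⟩ + (0.5081 + 0.1691i)|111⟩

H⊗3 gives amp(|y⟩) = (1/2√2) Σ_x (−1)^(x·y) amp(|x⟩), where x·y is the number of positions in which both x and y have a 1.
|000⟩: (-0.5988 - 0.5944 + 0.2438 - 0.4782i)/(2√2) = (-0.3357 - 0.1691i)
|001⟩: (0.5988 - 0.5944 - 0.2438 + 0.4782i)/(2√2) = (-0.08464 + 0.1691i)
|010⟩: (-0.5988 + 0.5944 + 0.2438 + 0.4782i)/(2√2) = (0.08464 + 0.1691i)
|011⟩: (0.5988 + 0.5944 - 0.2438 - 0.4782i)/(2√2) = (0.3357 - 0.1691i)
|100⟩: (-0.5988 - 0.5944 - 0.2438 + 0.4782i)/(2√2) = (-0.5081 + 0.1691i)
|101⟩: (0.5988 - 0.5944 + 0.2438 - 0.4782i)/(2√2) = (0.08775 - 0.1691i)
|110⟩: (-0.5988 + 0.5944 - 0.2438 - 0.4782i)/(2√2) = (-0.08775 - 0.1691i)
|111⟩: (0.5988 + 0.5944 + 0.2438 + 0.4782i)/(2√2) = (0.5081 + 0.1691i)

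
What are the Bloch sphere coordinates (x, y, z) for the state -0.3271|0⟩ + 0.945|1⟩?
(-0.6182, 0, -0.786)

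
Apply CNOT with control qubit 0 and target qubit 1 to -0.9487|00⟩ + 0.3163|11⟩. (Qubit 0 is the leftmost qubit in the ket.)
-0.9487|00⟩ + 0.3163|10⟩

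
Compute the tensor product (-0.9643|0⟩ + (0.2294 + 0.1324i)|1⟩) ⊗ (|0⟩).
-0.9643|00⟩ + (0.2294 + 0.1324i)|10⟩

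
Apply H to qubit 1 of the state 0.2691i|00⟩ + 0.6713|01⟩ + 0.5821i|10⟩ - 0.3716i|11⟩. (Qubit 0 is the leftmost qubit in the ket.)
(0.4747 + 0.1903i)|00⟩ + (-0.4747 + 0.1903i)|01⟩ + 0.1488i|10⟩ + 0.6744i|11⟩

H on qubit 1 mixes each pair of kets that differ only in qubit 1: amplitudes (a, b) of (|…0…⟩, |…1…⟩) become ((a + b)/√2, (a − b)/√2). Kets absent from the input have amplitude 0.
(|00⟩, |01⟩): (a, b) = (0.2691i, 0.6713) → ((0.4747 + 0.1903i), (-0.4747 + 0.1903i))
(|10⟩, |11⟩): (a, b) = (0.5821i, -0.3716i) → (0.1488i, 0.6744i)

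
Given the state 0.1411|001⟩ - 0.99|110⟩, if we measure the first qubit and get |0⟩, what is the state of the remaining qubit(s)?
|01⟩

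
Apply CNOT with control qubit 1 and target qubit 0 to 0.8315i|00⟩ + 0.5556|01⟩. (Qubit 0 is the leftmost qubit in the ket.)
0.8315i|00⟩ + 0.5556|11⟩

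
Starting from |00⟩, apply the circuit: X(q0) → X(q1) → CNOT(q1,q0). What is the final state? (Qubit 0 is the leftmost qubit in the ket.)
|01⟩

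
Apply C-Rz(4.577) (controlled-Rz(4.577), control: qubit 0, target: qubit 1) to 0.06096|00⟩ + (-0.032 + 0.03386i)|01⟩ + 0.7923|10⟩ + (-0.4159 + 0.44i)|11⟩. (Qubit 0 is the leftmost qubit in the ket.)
0.06096|00⟩ + (-0.032 + 0.03386i)|01⟩ + (-0.5211 - 0.5969i)|10⟩ + (-0.05794 - 0.6027i)|11⟩

C-Rz(4.577) leaves the control-|0⟩ kets |00⟩, |01⟩ unchanged and applies Rz(4.577) to qubit 1 on the control-|1⟩ pair (|10⟩, |11⟩).
Rz(4.577) = [[e^(−iθ/2), 0], [0, e^(iθ/2)]] with e^(±iθ/2) = cos(θ/2) ± i·sin(θ/2); θ = 4.577, cos(θ/2) ≈ -0.657657, sin(θ/2) ≈ 0.753318.
With a = amp(|10⟩) = 0.7923 and b = amp(|11⟩) = (-0.4159 + 0.44i):
new amp(|10⟩) = (-0.657657 - 0.753318i)·a = (-0.5211 - 0.5969i)
new amp(|11⟩) = (-0.657657 + 0.753318i)·b = (-0.05794 - 0.6027i)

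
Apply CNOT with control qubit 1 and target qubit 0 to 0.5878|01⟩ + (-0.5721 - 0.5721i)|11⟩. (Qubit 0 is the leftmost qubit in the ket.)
(-0.5721 - 0.5721i)|01⟩ + 0.5878|11⟩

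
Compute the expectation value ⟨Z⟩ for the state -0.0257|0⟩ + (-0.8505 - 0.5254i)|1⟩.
-0.9987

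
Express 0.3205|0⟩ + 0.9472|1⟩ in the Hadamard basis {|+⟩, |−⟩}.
0.8964|+⟩ - 0.4431|−⟩

With |ψ⟩ = α|0⟩ + β|1⟩, the Hadamard-basis coefficients are ⟨+|ψ⟩ = (α + β)/√2 and ⟨−|ψ⟩ = (α − β)/√2.
Here α = 0.3205, β = 0.9472: (α + β)/√2 = 0.8964, (α − β)/√2 = -0.4431.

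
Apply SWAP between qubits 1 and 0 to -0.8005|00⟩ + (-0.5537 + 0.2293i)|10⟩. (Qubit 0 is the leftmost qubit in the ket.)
-0.8005|00⟩ + (-0.5537 + 0.2293i)|01⟩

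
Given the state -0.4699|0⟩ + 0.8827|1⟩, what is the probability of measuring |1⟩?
0.7792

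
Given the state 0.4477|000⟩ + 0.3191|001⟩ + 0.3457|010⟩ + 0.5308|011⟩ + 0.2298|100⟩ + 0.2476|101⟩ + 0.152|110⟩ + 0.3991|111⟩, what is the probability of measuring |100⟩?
0.05281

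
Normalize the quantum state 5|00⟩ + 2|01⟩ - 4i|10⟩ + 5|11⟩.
0.5976|00⟩ + 0.239|01⟩ - 0.4781i|10⟩ + 0.5976|11⟩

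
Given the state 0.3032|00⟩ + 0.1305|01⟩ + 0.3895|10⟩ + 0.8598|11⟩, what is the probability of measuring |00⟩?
0.09193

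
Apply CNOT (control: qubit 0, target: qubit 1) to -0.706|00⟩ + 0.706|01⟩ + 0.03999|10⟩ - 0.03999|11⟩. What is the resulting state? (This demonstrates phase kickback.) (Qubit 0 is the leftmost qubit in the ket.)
-0.706|00⟩ + 0.706|01⟩ - 0.03999|10⟩ + 0.03999|11⟩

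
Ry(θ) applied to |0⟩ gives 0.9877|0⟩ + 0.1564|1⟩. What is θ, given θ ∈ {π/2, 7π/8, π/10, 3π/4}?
π/10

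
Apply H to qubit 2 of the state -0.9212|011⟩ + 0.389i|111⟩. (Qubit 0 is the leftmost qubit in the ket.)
-0.6514|010⟩ + 0.6514|011⟩ + 0.2751i|110⟩ - 0.2751i|111⟩

H on qubit 2 mixes each pair of kets that differ only in qubit 2: amplitudes (a, b) of (|…0…⟩, |…1…⟩) become ((a + b)/√2, (a − b)/√2). Kets absent from the input have amplitude 0.
(|010⟩, |011⟩): (a, b) = (0, -0.9212) → (-0.6514, 0.6514)
(|110⟩, |111⟩): (a, b) = (0, 0.389i) → (0.2751i, -0.2751i)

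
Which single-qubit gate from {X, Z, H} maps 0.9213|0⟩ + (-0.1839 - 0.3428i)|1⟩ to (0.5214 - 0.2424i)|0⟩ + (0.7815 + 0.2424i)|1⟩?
H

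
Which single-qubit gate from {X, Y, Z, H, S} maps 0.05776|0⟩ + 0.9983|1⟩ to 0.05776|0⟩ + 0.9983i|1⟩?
S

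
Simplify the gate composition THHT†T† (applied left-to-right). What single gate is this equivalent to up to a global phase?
T†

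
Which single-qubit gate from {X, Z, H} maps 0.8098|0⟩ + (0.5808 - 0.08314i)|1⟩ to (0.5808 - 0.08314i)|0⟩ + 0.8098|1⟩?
X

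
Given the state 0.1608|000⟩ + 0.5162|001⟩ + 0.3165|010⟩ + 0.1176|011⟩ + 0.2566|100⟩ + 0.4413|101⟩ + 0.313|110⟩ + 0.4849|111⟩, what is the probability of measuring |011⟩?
0.01383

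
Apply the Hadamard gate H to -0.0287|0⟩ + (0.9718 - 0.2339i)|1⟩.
(0.6669 - 0.1654i)|0⟩ + (-0.7075 + 0.1654i)|1⟩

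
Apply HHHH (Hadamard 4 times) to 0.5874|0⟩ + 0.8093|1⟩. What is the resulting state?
0.5874|0⟩ + 0.8093|1⟩

H² = I, so an even number of Hadamards cancels: H^4 = I and the state is unchanged.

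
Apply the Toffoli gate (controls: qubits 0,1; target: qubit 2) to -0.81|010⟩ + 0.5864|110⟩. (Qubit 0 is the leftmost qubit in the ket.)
-0.81|010⟩ + 0.5864|111⟩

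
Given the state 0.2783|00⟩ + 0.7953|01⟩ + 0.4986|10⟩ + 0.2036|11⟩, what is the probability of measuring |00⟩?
0.07745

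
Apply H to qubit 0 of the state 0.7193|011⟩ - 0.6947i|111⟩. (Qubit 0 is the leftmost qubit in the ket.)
(0.5086 - 0.4912i)|011⟩ + (0.5086 + 0.4912i)|111⟩

H on qubit 0 mixes each pair of kets that differ only in qubit 0: amplitudes (a, b) of (|…0…⟩, |…1…⟩) become ((a + b)/√2, (a − b)/√2). Kets absent from the input have amplitude 0.
(|011⟩, |111⟩): (a, b) = (0.7193, -0.6947i) → ((0.5086 - 0.4912i), (0.5086 + 0.4912i))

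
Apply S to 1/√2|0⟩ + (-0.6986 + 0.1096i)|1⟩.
1/√2|0⟩ + (-0.1096 - 0.6986i)|1⟩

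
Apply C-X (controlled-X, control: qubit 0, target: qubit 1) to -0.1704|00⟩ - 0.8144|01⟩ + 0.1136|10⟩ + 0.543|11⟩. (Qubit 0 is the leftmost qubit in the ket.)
-0.1704|00⟩ - 0.8144|01⟩ + 0.543|10⟩ + 0.1136|11⟩

C-X leaves the control-|0⟩ kets |00⟩, |01⟩ unchanged and applies X to qubit 1 on the control-|1⟩ pair (|10⟩, |11⟩).
X = [[0, 1], [1, 0]].
With a = amp(|10⟩) = 0.1136 and b = amp(|11⟩) = 0.543:
new amp(|10⟩) = (1)·b = 0.543
new amp(|11⟩) = (1)·a = 0.1136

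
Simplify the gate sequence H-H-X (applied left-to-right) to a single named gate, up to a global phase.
X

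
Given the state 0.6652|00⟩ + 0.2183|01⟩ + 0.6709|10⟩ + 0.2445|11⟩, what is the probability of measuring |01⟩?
0.04765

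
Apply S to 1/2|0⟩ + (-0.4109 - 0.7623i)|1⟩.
1/2|0⟩ + (0.7623 - 0.4109i)|1⟩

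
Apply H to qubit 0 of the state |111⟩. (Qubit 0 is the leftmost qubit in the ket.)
1/√2|011⟩ - 1/√2|111⟩

H on qubit 0 mixes each pair of kets that differ only in qubit 0: amplitudes (a, b) of (|…0…⟩, |…1…⟩) become ((a + b)/√2, (a − b)/√2). Kets absent from the input have amplitude 0.
(|011⟩, |111⟩): (a, b) = (0, 1) → (1/√2, -1/√2)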